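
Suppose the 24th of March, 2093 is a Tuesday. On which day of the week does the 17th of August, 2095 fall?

March 2093: 31 − 24 = 7 days remain.
Then 28 full months totalling 852 days.
August 1–17, 2095: 17 days.
Total: 7 + 852 + 17 = 876 days.
876 mod 7 = 1, so 1 day after Tuesday is Wednesday.

Wednesday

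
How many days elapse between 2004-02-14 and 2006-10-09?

968

Day-of-year of February 14, 2004: 45.
Day-of-year of October 9, 2006: 282.
2004 has 366 days, so 366 − 45 = 321 days remain in 2004.
Full years: 2005: 365. Sum = 365.
Total: 321 + 365 + 282 = 968 days.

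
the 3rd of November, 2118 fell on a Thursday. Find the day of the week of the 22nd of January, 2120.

November 3, 2118 → November 3, 2119: 365 days.
November 2119: 30 − 3 = 27 days remain.
Then December (31): 31 days.
January 1–22, 2120: 22 days.
Residual: 80 days.
Total: 445 days.
445 mod 7 = 4, so 4 days after Thursday is Monday.

Monday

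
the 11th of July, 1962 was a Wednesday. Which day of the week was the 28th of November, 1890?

Count forward from the earlier date (November 28, 1890) to the later (July 11, 1962):
From November 28, 1890 to November 28, 1961: 71 years, of which 17 contain a Feb 29 — 54×365 + 17×366 = 25932 days.
(1900 is not a leap year (divisible by 100 but not 400).)
November 1961: 30 − 28 = 2 days remain.
Then December (31), January (31), February 1962 (28), March (31), April (30), May (31), June (30): 31 + 31 + 28 + 31 + 30 + 31 + 30 = 212 days.
July 1–11, 1962: 11 days.
Residual: 225 days.
Total: 26157 days.
26157 mod 7 = 5, so 5 days before Wednesday is Friday.

Friday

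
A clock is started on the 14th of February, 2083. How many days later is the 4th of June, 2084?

Day-of-year of February 14, 2083: 45.
Day-of-year of June 4, 2084: 156.
2083 has 365 days, so 365 − 45 = 320 days remain in 2083.
Total: 320 + 156 = 476 days.

476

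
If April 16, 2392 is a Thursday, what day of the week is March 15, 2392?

Sunday

Count forward from the earlier date (March 15, 2392) to the later (April 16, 2392):
March 2392: 31 − 15 = 16 days remain.
April 1–16, 2392: 16 days.
Total: 16 + 16 = 32 days.
32 mod 7 = 4, so 4 days before Thursday is Sunday.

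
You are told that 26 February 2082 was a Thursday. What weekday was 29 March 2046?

Thursday

Count forward from the earlier date (March 29, 2046) to the later (February 26, 2082):
Day-of-year of March 29, 2046: 88.
Day-of-year of February 26, 2082: 57.
2046 has 365 days, so 365 − 88 = 277 days remain in 2046.
Full years 2047–2081: 26 common + 9 leap = 26×365 + 9×366 = 12784 days.
Total: 277 + 12784 + 57 = 13118 days.
13118 is a multiple of 7, so 29 March 2046 falls on the same weekday: Thursday.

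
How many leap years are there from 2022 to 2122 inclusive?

Years divisible by 4: 2024, 2028, …, 2120 — 25 in all.
Of these, 2100 is divisible by 100 but not 400, so not leap.
Leap years: 25 − 1 = 24.

24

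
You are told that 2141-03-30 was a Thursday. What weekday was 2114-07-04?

Count forward from the earlier date (July 4, 2114) to the later (March 30, 2141):
Day-of-year of July 4, 2114: 185.
Day-of-year of March 30, 2141: 89.
2114 has 365 days, so 365 − 185 = 180 days remain in 2114.
Full years 2115–2140: 19 common + 7 leap = 19×365 + 7×366 = 9497 days.
Total: 180 + 9497 + 89 = 9766 days.
9766 mod 7 = 1, so 1 day before Thursday is Wednesday.

Wednesday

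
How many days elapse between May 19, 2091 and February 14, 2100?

3193

From May 19, 2091 to May 19, 2099: 8 years, of which 2 contain a Feb 29 — 6×365 + 2×366 = 2922 days.
May 2099: 31 − 19 = 12 days remain.
Then June (30), July (31), August (31), September (30), October (31), November (30), December (31), January (31): 30 + 31 + 31 + 30 + 31 + 30 + 31 + 31 = 245 days.
February 1–14, 2100: 14 days (2100 is not a leap year (divisible by 100 but not 400)).
Residual: 271 days.
Total: 3193 days.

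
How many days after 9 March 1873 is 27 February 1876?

1085

Day-of-year of March 9, 1873: 68.
Day-of-year of February 27, 1876: 58.
1873 has 365 days, so 365 − 68 = 297 days remain in 1873.
Full years: 1874: 365; 1875: 365. Sum = 730.
Total: 297 + 730 + 58 = 1085 days.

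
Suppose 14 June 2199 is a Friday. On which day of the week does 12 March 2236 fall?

From June 14, 2199 to June 14, 2235: 36 years, of which 8 contain a Feb 29 — 28×365 + 8×366 = 13148 days.
(2200 is not a leap year (divisible by 100 but not 400).)
June 2235: 30 − 14 = 16 days remain.
Then July (31), August (31), September (30), October (31), November (30), December (31), January (31), February 2236 (29): 31 + 31 + 30 + 31 + 30 + 31 + 31 + 29 = 244 days.
March 1–12, 2236: 12 days.
Residual: 272 days.
Total: 13420 days.
13420 mod 7 = 1, so 1 day after Friday is Saturday.

Saturday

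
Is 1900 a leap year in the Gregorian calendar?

1900 is not a leap year (divisible by 100 but not 400).

No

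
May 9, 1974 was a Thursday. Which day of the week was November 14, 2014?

Friday

Day-of-year of May 9, 1974: 129.
Day-of-year of November 14, 2014: 318.
1974 has 365 days, so 365 − 129 = 236 days remain in 1974.
Full years 1975–2013: 29 common + 10 leap = 29×365 + 10×366 = 14245 days.
Total: 236 + 14245 + 318 = 14799 days.
14799 mod 7 = 1, so 1 day after Thursday is Friday.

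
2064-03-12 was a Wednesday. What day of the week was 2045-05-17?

Wednesday

Count forward from the earlier date (May 17, 2045) to the later (March 12, 2064):
From May 17, 2045 to May 17, 2063: 18 years, of which 4 contain a Feb 29 — 14×365 + 4×366 = 6574 days.
May 2063: 31 − 17 = 14 days remain.
Then 9 full months totalling 274 days.
March 1–12, 2064: 12 days.
Residual: 300 days.
Total: 6874 days.
6874 is a multiple of 7, so 2045-05-17 falls on the same weekday: Wednesday.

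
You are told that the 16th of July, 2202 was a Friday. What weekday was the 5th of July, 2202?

Monday

Count forward from the earlier date (July 5, 2202) to the later (July 16, 2202):
Within July 2202: 16 − 5 = 11 days.
11 mod 7 = 4, so 4 days before Friday is Monday.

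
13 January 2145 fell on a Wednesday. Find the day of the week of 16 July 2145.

January 2145: 31 − 13 = 18 days remain.
Then February 2145 (28), March (31), April (30), May (31), June (30): 28 + 31 + 30 + 31 + 30 = 150 days.
July 1–16, 2145: 16 days.
Total: 18 + 150 + 16 = 184 days.
184 mod 7 = 2, so 2 days after Wednesday is Friday.

Friday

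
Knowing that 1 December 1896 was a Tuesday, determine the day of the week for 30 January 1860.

Count forward from the earlier date (January 30, 1860) to the later (December 1, 1896):
From January 30, 1860 to January 30, 1896: 36 years, of which 9 contain a Feb 29 — 27×365 + 9×366 = 13149 days.
January 1896: 31 − 30 = 1 day remains.
Then 10 full months totalling 304 days.
December 1, 1896: 1 day.
Residual: 306 days.
Total: 13455 days.
13455 mod 7 = 1, so 1 day before Tuesday is Monday.

Monday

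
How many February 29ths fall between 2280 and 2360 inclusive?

20

Years divisible by 4: 2280, 2284, …, 2360 — 21 in all.
Of these, 2300 is divisible by 100 but not 400, so not leap.
Leap years: 21 − 1 = 20.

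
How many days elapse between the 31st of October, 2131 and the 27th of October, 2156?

From October 31, 2131 to October 31, 2155: 24 years, of which 6 contain a Feb 29 — 18×365 + 6×366 = 8766 days.
October 2155: 31 − 31 = 0 days remain.
Then 11 full months totalling 335 days.
October 1–27, 2156: 27 days.
Residual: 362 days.
Total: 9128 days.

9128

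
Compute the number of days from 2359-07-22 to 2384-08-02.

From July 22, 2359 to July 22, 2384: 25 years, of which 7 contain a Feb 29 — 18×365 + 7×366 = 9132 days.
July 2384: 31 − 22 = 9 days remain.
August 1–2, 2384: 2 days.
Residual: 11 days.
Total: 9143 days.

9143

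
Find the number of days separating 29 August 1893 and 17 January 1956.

22785

Day-of-year of August 29, 1893: 241.
Day-of-year of January 17, 1956: 17.
1893 has 365 days, so 365 − 241 = 124 days remain in 1893.
Full years 1894–1955: 48 common + 14 leap = 48×365 + 14×366 = 22644 days.
Total: 124 + 22644 + 17 = 22785 days.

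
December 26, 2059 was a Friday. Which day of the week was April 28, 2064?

December 26, 2059 → December 26, 2060: 366 days (2060 is a leap year).
December 26, 2060 → December 26, 2061: 365 days.
December 26, 2061 → December 26, 2062: 365 days.
December 26, 2062 → December 26, 2063: 365 days.
December 2063: 31 − 26 = 5 days remain.
Then January (31), February 2064 (29), March (31): 31 + 29 + 31 = 91 days.
April 1–28, 2064: 28 days.
Residual: 124 days.
Total: 1585 days.
1585 mod 7 = 3, so 3 days after Friday is Monday.

Monday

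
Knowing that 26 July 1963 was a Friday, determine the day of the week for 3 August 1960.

Wednesday

Count forward from the earlier date (August 3, 1960) to the later (July 26, 1963):
August 3, 1960 → August 3, 1961: 365 days.
August 3, 1961 → August 3, 1962: 365 days.
August 1962: 31 − 3 = 28 days remain.
Then 10 full months totalling 303 days.
July 1–26, 1963: 26 days.
Residual: 357 days.
Total: 1087 days.
1087 mod 7 = 2, so 2 days before Friday is Wednesday.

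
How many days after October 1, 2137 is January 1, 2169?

11415

From October 1, 2137 to October 1, 2168: 31 years, of which 8 contain a Feb 29 — 23×365 + 8×366 = 11323 days.
October 2168: 31 − 1 = 30 days remain.
Then November (30), December (31): 30 + 31 = 61 days.
January 1, 2169: 1 day.
Residual: 92 days.
Total: 11415 days.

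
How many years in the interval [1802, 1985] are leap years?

45

Years divisible by 4: 1804, 1808, …, 1984 — 46 in all.
Of these, 1900 is divisible by 100 but not 400, so not leap.
Leap years: 46 − 1 = 45.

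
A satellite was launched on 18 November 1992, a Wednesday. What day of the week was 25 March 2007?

From November 18, 1992 to November 18, 2006: 14 years, of which 3 contain a Feb 29 — 11×365 + 3×366 = 5113 days.
(2000 is a leap year (divisible by 400).)
November 2006: 30 − 18 = 12 days remain.
Then December (31), January (31), February 2007 (28): 31 + 31 + 28 = 90 days.
March 1–25, 2007: 25 days.
Residual: 127 days.
Total: 5240 days.
5240 mod 7 = 4, so 4 days after Wednesday is Sunday.

Sunday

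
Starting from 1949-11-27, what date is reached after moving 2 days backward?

1949-11-25

Count 2 days before November 27, 1949:
Within November 1949: 27 − 25 = 2 days.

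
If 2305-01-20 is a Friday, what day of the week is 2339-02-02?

From January 20, 2305 to January 20, 2339: 34 years, of which 8 contain a Feb 29 — 26×365 + 8×366 = 12418 days.
January 2339: 31 − 20 = 11 days remain.
February 1–2, 2339: 2 days (2339 is not a leap year).
Residual: 13 days.
Total: 12431 days.
12431 mod 7 = 6, so 6 days after Friday is Thursday.

Thursday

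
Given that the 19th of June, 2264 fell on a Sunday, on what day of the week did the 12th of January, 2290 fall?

Sunday

From June 19, 2264 to June 19, 2289: 25 years, of which 6 contain a Feb 29 — 19×365 + 6×366 = 9131 days.
June 2289: 30 − 19 = 11 days remain.
Then July (31), August (31), September (30), October (31), November (30), December (31): 31 + 31 + 30 + 31 + 30 + 31 = 184 days.
January 1–12, 2290: 12 days.
Residual: 207 days.
Total: 9338 days.
9338 is a multiple of 7, so the 12th of January, 2290 falls on the same weekday: Sunday.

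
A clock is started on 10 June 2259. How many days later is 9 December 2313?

19905

Day-of-year of June 10, 2259: 161.
Day-of-year of December 9, 2313: 343.
2259 has 365 days, so 365 − 161 = 204 days remain in 2259.
Full years 2260–2312: 40 common + 13 leap = 40×365 + 13×366 = 19358 days.
Total: 204 + 19358 + 343 = 19905 days.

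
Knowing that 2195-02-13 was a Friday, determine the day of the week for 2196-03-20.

February 13, 2195 → February 13, 2196: 365 days.
February 2196: 29 − 13 = 16 days remain (2196 is a leap year, so February has 29 days).
March 1–20, 2196: 20 days.
Residual: 36 days.
Total: 401 days.
401 mod 7 = 2, so 2 days after Friday is Sunday.

Sunday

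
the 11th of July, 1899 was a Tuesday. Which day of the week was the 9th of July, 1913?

Wednesday

Day-of-year of July 11, 1899: 192.
Day-of-year of July 9, 1913: 190.
1899 has 365 days, so 365 − 192 = 173 days remain in 1899.
Full years 1900–1912: 10 common + 3 leap = 10×365 + 3×366 = 4748 days.
Total: 173 + 4748 + 190 = 5111 days.
5111 mod 7 = 1, so 1 day after Tuesday is Wednesday.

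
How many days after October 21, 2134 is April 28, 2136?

Day-of-year of October 21, 2134: 294.
Day-of-year of April 28, 2136: 119.
2134 has 365 days, so 365 − 294 = 71 days remain in 2134.
Full years: 2135: 365. Sum = 365.
Total: 71 + 365 + 119 = 555 days.

555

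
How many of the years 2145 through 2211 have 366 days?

Years divisible by 4: 2148, 2152, …, 2208 — 16 in all.
Of these, 2200 is divisible by 100 but not 400, so not leap.
Leap years: 16 − 1 = 15.

15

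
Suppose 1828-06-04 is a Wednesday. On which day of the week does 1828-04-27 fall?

Count forward from the earlier date (April 27, 1828) to the later (June 4, 1828):
April 1828: 30 − 27 = 3 days remain.
Then May (31): 31 days.
June 1–4, 1828: 4 days.
Total: 3 + 31 + 4 = 38 days.
38 mod 7 = 3, so 3 days before Wednesday is Sunday.

Sunday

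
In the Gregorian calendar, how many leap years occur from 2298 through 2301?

0

Years divisible by 4 in [2298, 2301]: 2300.
Of these, 2300 is divisible by 100 but not 400, so not leap.
Leap years: 1 − 1 = 0.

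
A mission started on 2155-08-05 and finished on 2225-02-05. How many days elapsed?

25386

From August 5, 2155 to August 5, 2224: 69 years, of which 17 contain a Feb 29 — 52×365 + 17×366 = 25202 days.
(2200 is not a leap year (divisible by 100 but not 400).)
August 2224: 31 − 5 = 26 days remain.
Then September (30), October (31), November (30), December (31), January (31): 30 + 31 + 30 + 31 + 31 = 153 days.
February 1–5, 2225: 5 days (2225 is not a leap year).
Residual: 184 days.
Total: 25386 days.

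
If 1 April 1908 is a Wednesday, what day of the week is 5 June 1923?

Day-of-year of April 1, 1908: 92.
Day-of-year of June 5, 1923: 156.
1908 has 366 days, so 366 − 92 = 274 days remain in 1908.
Full years 1909–1922: 11 common + 3 leap = 11×365 + 3×366 = 5113 days.
Total: 274 + 5113 + 156 = 5543 days.
5543 mod 7 = 6, so 6 days after Wednesday is Tuesday.

Tuesday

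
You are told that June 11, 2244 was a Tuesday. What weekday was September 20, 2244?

June 2244: 30 − 11 = 19 days remain.
Then July (31), August (31): 31 + 31 = 62 days.
September 1–20, 2244: 20 days.
Total: 19 + 62 + 20 = 101 days.
101 mod 7 = 3, so 3 days after Tuesday is Friday.

Friday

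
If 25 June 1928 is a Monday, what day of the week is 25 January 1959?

Sunday

Day-of-year of June 25, 1928: 177.
Day-of-year of January 25, 1959: 25.
1928 has 366 days, so 366 − 177 = 189 days remain in 1928.
Full years 1929–1958: 23 common + 7 leap = 23×365 + 7×366 = 10957 days.
Total: 189 + 10957 + 25 = 11171 days.
11171 mod 7 = 6, so 6 days after Monday is Sunday.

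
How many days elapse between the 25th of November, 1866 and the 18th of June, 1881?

From November 25, 1866 to November 25, 1880: 14 years, of which 4 contain a Feb 29 — 10×365 + 4×366 = 5114 days.
November 1880: 30 − 25 = 5 days remain.
Then December (31), January (31), February 1881 (28), March (31), April (30), May (31): 31 + 31 + 28 + 31 + 30 + 31 = 182 days.
June 1–18, 1881: 18 days.
Residual: 205 days.
Total: 5319 days.

5319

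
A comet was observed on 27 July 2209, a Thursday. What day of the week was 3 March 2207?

Count forward from the earlier date (March 3, 2207) to the later (July 27, 2209):
Day-of-year of March 3, 2207: 62.
Day-of-year of July 27, 2209: 208.
2207 has 365 days, so 365 − 62 = 303 days remain in 2207.
Full years: 2208: 366. Sum = 366.
Total: 303 + 366 + 208 = 877 days.
877 mod 7 = 2, so 2 days before Thursday is Tuesday.

Tuesday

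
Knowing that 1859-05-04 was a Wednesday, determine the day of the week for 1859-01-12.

Wednesday

Count forward from the earlier date (January 12, 1859) to the later (May 4, 1859):
January 1859: 31 − 12 = 19 days remain.
Then February 1859 (28), March (31), April (30): 28 + 31 + 30 = 89 days.
May 1–4, 1859: 4 days.
Total: 19 + 89 + 4 = 112 days.
112 is a multiple of 7, so 1859-01-12 falls on the same weekday: Wednesday.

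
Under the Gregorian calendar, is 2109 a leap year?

2109 is not a leap year.

No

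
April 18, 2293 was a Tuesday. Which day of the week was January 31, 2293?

Count forward from the earlier date (January 31, 2293) to the later (April 18, 2293):
January 2293: 31 − 31 = 0 days remain.
Then February 2293 (28), March (31): 28 + 31 = 59 days.
April 1–18, 2293: 18 days.
Total: 0 + 59 + 18 = 77 days.
77 is a multiple of 7, so January 31, 2293 falls on the same weekday: Tuesday.

Tuesday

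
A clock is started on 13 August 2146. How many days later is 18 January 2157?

3811

Day-of-year of August 13, 2146: 225.
Day-of-year of January 18, 2157: 18.
2146 has 365 days, so 365 − 225 = 140 days remain in 2146.
Full years 2147–2156: 7 common + 3 leap = 7×365 + 3×366 = 3653 days.
Total: 140 + 3653 + 18 = 3811 days.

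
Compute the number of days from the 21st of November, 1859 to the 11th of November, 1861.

November 21, 1859 → November 21, 1860: 366 days (1860 is a leap year).
November 1860: 30 − 21 = 9 days remain.
Then 11 full months totalling 335 days.
November 1–11, 1861: 11 days.
Residual: 355 days.
Total: 721 days.

721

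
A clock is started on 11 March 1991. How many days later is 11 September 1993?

915

March 11, 1991 → March 11, 1992: 366 days (1992 is a leap year).
March 11, 1992 → March 11, 1993: 365 days.
March 1993: 31 − 11 = 20 days remain.
Then April (30), May (31), June (30), July (31), August (31): 30 + 31 + 30 + 31 + 31 = 153 days.
September 1–11, 1993: 11 days.
Residual: 184 days.
Total: 915 days.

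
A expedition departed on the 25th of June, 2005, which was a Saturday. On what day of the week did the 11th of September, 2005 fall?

Sunday

June 2005: 30 − 25 = 5 days remain.
Then July (31), August (31): 31 + 31 = 62 days.
September 1–11, 2005: 11 days.
Total: 5 + 62 + 11 = 78 days.
78 mod 7 = 1, so 1 day after Saturday is Sunday.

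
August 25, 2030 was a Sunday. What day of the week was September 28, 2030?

August 2030: 31 − 25 = 6 days remain.
September 1–28, 2030: 28 days.
Total: 6 + 28 = 34 days.
34 mod 7 = 6, so 6 days after Sunday is Saturday.

Saturday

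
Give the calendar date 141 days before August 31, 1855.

April 12, 1855

Count 141 days before August 31, 1855:
April 1855: 30 − 12 = 18 days remain.
Then May (31), June (30), July (31): 31 + 30 + 31 = 92 days.
August 1–31, 1855: 31 days.
Total: 18 + 92 + 31 = 141 days.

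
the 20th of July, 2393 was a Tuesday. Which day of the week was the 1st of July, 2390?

Count forward from the earlier date (July 1, 2390) to the later (July 20, 2393):
July 1, 2390 → July 1, 2391: 365 days.
July 1, 2391 → July 1, 2392: 366 days (2392 is a leap year).
July 1, 2392 → July 1, 2393: 365 days.
Within July 2393: 20 − 1 = 19 days.
Total: 1115 days.
1115 mod 7 = 2, so 2 days before Tuesday is Sunday.

Sunday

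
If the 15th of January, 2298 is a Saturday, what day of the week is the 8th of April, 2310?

Friday

From January 15, 2298 to January 15, 2310: 12 years, of which 2 contain a Feb 29 — 10×365 + 2×366 = 4382 days.
(2300 is not a leap year (divisible by 100 but not 400).)
January 2310: 31 − 15 = 16 days remain.
Then February 2310 (28), March (31): 28 + 31 = 59 days.
April 1–8, 2310: 8 days.
Residual: 83 days.
Total: 4465 days.
4465 mod 7 = 6, so 6 days after Saturday is Friday.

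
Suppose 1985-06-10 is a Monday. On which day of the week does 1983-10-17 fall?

Monday

Count forward from the earlier date (October 17, 1983) to the later (June 10, 1985):
October 1983: 31 − 17 = 14 days remain.
Then 19 full months totalling 578 days.
June 1–10, 1985: 10 days.
Total: 14 + 578 + 10 = 602 days.
602 is a multiple of 7, so 1983-10-17 falls on the same weekday: Monday.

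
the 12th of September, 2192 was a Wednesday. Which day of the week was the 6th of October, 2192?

Saturday

September 2192: 30 − 12 = 18 days remain.
October 1–6, 2192: 6 days.
Total: 18 + 6 = 24 days.
24 mod 7 = 3, so 3 days after Wednesday is Saturday.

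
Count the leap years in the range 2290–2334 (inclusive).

10

Years divisible by 4 in [2290, 2334]: 2292, 2296, 2300, 2304, 2308, 2312, 2316, 2320, 2324, 2328, 2332.
Of these, 2300 is divisible by 100 but not 400, so not leap.
Leap years: 11 − 1 = 10.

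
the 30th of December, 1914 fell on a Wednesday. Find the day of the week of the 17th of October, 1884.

Friday

Count forward from the earlier date (October 17, 1884) to the later (December 30, 1914):
From October 17, 1884 to October 17, 1914: 30 years, of which 6 contain a Feb 29 — 24×365 + 6×366 = 10956 days.
(1900 is not a leap year (divisible by 100 but not 400).)
October 1914: 31 − 17 = 14 days remain.
Then November (30): 30 days.
December 1–30, 1914: 30 days.
Residual: 74 days.
Total: 11030 days.
11030 mod 7 = 5, so 5 days before Wednesday is Friday.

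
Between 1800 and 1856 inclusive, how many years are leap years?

Years divisible by 4: 1800, 1804, …, 1856 — 15 in all.
Of these, 1800 is divisible by 100 but not 400, so not leap.
Leap years: 15 − 1 = 14.

14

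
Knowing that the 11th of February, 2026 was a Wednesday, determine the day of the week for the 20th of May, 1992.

Count forward from the earlier date (May 20, 1992) to the later (February 11, 2026):
From May 20, 1992 to May 20, 2025: 33 years, of which 8 contain a Feb 29 — 25×365 + 8×366 = 12053 days.
(2000 is a leap year (divisible by 400).)
May 2025: 31 − 20 = 11 days remain.
Then June (30), July (31), August (31), September (30), October (31), November (30), December (31), January (31): 30 + 31 + 31 + 30 + 31 + 30 + 31 + 31 = 245 days.
February 1–11, 2026: 11 days (2026 is not a leap year).
Residual: 267 days.
Total: 12320 days.
12320 is a multiple of 7, so the 20th of May, 1992 falls on the same weekday: Wednesday.

Wednesday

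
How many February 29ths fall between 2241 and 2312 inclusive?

17

Years divisible by 4: 2244, 2248, …, 2312 — 18 in all.
Of these, 2300 is divisible by 100 but not 400, so not leap.
Leap years: 18 − 1 = 17.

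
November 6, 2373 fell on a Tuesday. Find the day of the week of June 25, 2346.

Tuesday

Count forward from the earlier date (June 25, 2346) to the later (November 6, 2373):
From June 25, 2346 to June 25, 2373: 27 years, of which 7 contain a Feb 29 — 20×365 + 7×366 = 9862 days.
June 2373: 30 − 25 = 5 days remain.
Then July (31), August (31), September (30), October (31): 31 + 31 + 30 + 31 = 123 days.
November 1–6, 2373: 6 days.
Residual: 134 days.
Total: 9996 days.
9996 is a multiple of 7, so June 25, 2346 falls on the same weekday: Tuesday.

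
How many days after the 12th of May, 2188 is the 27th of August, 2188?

107

May 2188: 31 − 12 = 19 days remain.
Then June (30), July (31): 30 + 31 = 61 days.
August 1–27, 2188: 27 days.
Total: 19 + 61 + 27 = 107 days.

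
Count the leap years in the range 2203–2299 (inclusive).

24

Years divisible by 4: 2204, 2208, …, 2296 — 24 in all.
No century exceptions apply. Count: 24.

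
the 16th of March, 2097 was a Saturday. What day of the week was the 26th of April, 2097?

Friday

March 2097: 31 − 16 = 15 days remain.
April 1–26, 2097: 26 days.
Total: 15 + 26 = 41 days.
41 mod 7 = 6, so 6 days after Saturday is Friday.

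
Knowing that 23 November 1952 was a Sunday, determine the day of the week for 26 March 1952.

Count forward from the earlier date (March 26, 1952) to the later (November 23, 1952):
March 1952: 31 − 26 = 5 days remain.
Then April (30), May (31), June (30), July (31), August (31), September (30), October (31): 30 + 31 + 30 + 31 + 31 + 30 + 31 = 214 days.
November 1–23, 1952: 23 days.
Total: 5 + 214 + 23 = 242 days.
242 mod 7 = 4, so 4 days before Sunday is Wednesday.

Wednesday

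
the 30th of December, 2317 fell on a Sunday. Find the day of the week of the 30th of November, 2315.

Tuesday

Count forward from the earlier date (November 30, 2315) to the later (December 30, 2317):
November 2315: 30 − 30 = 0 days remain.
Then 24 full months totalling 731 days.
December 1–30, 2317: 30 days.
Total: 0 + 731 + 30 = 761 days.
761 mod 7 = 5, so 5 days before Sunday is Tuesday.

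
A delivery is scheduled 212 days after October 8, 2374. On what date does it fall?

May 8, 2375

Count 212 days after October 8, 2374:
Day-of-year of October 8, 2374: 281.
Day-of-year of May 8, 2375: 128.
2374 has 365 days, so 365 − 281 = 84 days remain in 2374.
Total: 84 + 128 = 212 days.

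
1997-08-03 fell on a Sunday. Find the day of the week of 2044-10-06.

Thursday

From August 3, 1997 to August 3, 2044: 47 years, of which 12 contain a Feb 29 — 35×365 + 12×366 = 17167 days.
(2000 is a leap year (divisible by 400).)
August 2044: 31 − 3 = 28 days remain.
Then September (30): 30 days.
October 1–6, 2044: 6 days.
Residual: 64 days.
Total: 17231 days.
17231 mod 7 = 4, so 4 days after Sunday is Thursday.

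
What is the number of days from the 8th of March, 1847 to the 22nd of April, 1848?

411

Day-of-year of March 8, 1847: 67.
Day-of-year of April 22, 1848: 113.
1847 has 365 days, so 365 − 67 = 298 days remain in 1847.
Total: 298 + 113 = 411 days.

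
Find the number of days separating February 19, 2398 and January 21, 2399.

Day-of-year of February 19, 2398: 50.
Day-of-year of January 21, 2399: 21.
2398 has 365 days, so 365 − 50 = 315 days remain in 2398.
Total: 315 + 21 = 336 days.

336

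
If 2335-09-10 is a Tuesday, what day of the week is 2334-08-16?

Count forward from the earlier date (August 16, 2334) to the later (September 10, 2335):
August 16, 2334 → August 16, 2335: 365 days.
August 2335: 31 − 16 = 15 days remain.
September 1–10, 2335: 10 days.
Residual: 25 days.
Total: 390 days.
390 mod 7 = 5, so 5 days before Tuesday is Thursday.

Thursday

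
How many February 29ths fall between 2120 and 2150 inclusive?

Years divisible by 4 in [2120, 2150]: 2120, 2124, 2128, 2132, 2136, 2140, 2144, 2148.
No century exceptions apply. Count: 8.

8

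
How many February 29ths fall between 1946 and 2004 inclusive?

Years divisible by 4: 1948, 1952, …, 2004 — 15 in all.
2000 is divisible by 400, so still leap.
No century exceptions apply. Count: 15.

15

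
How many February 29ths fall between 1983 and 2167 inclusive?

45

Years divisible by 4: 1984, 1988, …, 2164 — 46 in all.
Of these, 2100 is divisible by 100 but not 400, so not leap.
2000 is divisible by 400, so still leap.
Leap years: 46 − 1 = 45.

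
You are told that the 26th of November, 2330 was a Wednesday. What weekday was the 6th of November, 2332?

Sunday

November 26, 2330 → November 26, 2331: 365 days.
November 2331: 30 − 26 = 4 days remain.
Then 11 full months totalling 336 days.
November 1–6, 2332: 6 days.
Residual: 346 days.
Total: 711 days.
711 mod 7 = 4, so 4 days after Wednesday is Sunday.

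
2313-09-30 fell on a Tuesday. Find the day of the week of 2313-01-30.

Thursday

Count forward from the earlier date (January 30, 2313) to the later (September 30, 2313):
January 2313: 31 − 30 = 1 day remains.
Then February 2313 (28), March (31), April (30), May (31), June (30), July (31), August (31): 28 + 31 + 30 + 31 + 30 + 31 + 31 = 212 days.
September 1–30, 2313: 30 days.
Total: 1 + 212 + 30 = 243 days.
243 mod 7 = 5, so 5 days before Tuesday is Thursday.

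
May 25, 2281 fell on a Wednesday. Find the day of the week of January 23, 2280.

Friday

Count forward from the earlier date (January 23, 2280) to the later (May 25, 2281):
January 2280: 31 − 23 = 8 days remain.
Then 15 full months totalling 455 days.
May 1–25, 2281: 25 days.
Total: 8 + 455 + 25 = 488 days.
488 mod 7 = 5, so 5 days before Wednesday is Friday.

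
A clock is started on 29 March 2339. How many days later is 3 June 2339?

March 2339: 31 − 29 = 2 days remain.
Then April (30), May (31): 30 + 31 = 61 days.
June 1–3, 2339: 3 days.
Total: 2 + 61 + 3 = 66 days.

66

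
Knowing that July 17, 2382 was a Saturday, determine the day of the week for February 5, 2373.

Count forward from the earlier date (February 5, 2373) to the later (July 17, 2382):
Day-of-year of February 5, 2373: 36.
Day-of-year of July 17, 2382: 198.
2373 has 365 days, so 365 − 36 = 329 days remain in 2373.
Full years 2374–2381: 6 common + 2 leap = 6×365 + 2×366 = 2922 days.
Total: 329 + 2922 + 198 = 3449 days.
3449 mod 7 = 5, so 5 days before Saturday is Monday.

Monday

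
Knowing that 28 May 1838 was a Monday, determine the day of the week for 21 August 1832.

Tuesday

Count forward from the earlier date (August 21, 1832) to the later (May 28, 1838):
August 21, 1832 → August 21, 1833: 365 days.
August 21, 1833 → August 21, 1834: 365 days.
August 21, 1834 → August 21, 1835: 365 days.
August 21, 1835 → August 21, 1836: 366 days (1836 is a leap year).
August 21, 1836 → August 21, 1837: 365 days.
August 1837: 31 − 21 = 10 days remain.
Then September (30), October (31), November (30), December (31), January (31), February 1838 (28), March (31), April (30): 30 + 31 + 30 + 31 + 31 + 28 + 31 + 30 = 242 days.
May 1–28, 1838: 28 days.
Residual: 280 days.
Total: 2106 days.
2106 mod 7 = 6, so 6 days before Monday is Tuesday.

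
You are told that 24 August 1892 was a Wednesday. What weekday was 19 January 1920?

Monday

From August 24, 1892 to August 24, 1919: 27 years, of which 5 contain a Feb 29 — 22×365 + 5×366 = 9860 days.
(1900 is not a leap year (divisible by 100 but not 400).)
August 1919: 31 − 24 = 7 days remain.
Then September (30), October (31), November (30), December (31): 30 + 31 + 30 + 31 = 122 days.
January 1–19, 1920: 19 days.
Residual: 148 days.
Total: 10008 days.
10008 mod 7 = 5, so 5 days after Wednesday is Monday.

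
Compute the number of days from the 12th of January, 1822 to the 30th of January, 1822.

18

Within January 1822: 30 − 12 = 18 days.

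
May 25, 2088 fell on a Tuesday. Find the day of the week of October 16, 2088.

Saturday

May 2088: 31 − 25 = 6 days remain.
Then June (30), July (31), August (31), September (30): 30 + 31 + 31 + 30 = 122 days.
October 1–16, 2088: 16 days.
Total: 6 + 122 + 16 = 144 days.
144 mod 7 = 4, so 4 days after Tuesday is Saturday.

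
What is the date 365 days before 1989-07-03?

1988-07-03

Count 365 days before July 3, 1989:
July 1988: 31 − 3 = 28 days remain.
Then 11 full months totalling 334 days.
July 1–3, 1989: 3 days.
Total: 28 + 334 + 3 = 365 days.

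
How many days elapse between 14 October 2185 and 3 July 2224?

14141

From October 14, 2185 to October 14, 2223: 38 years, of which 8 contain a Feb 29 — 30×365 + 8×366 = 13878 days.
(2200 is not a leap year (divisible by 100 but not 400).)
October 2223: 31 − 14 = 17 days remain.
Then November (30), December (31), January (31), February 2224 (29), March (31), April (30), May (31), June (30): 30 + 31 + 31 + 29 + 31 + 30 + 31 + 30 = 243 days.
July 1–3, 2224: 3 days.
Residual: 263 days.
Total: 14141 days.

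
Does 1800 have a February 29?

No

1800 is not a leap year (divisible by 100 but not 400).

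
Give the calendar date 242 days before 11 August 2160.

13 December 2159

Count 242 days before August 11, 2160:
December 2159: 31 − 13 = 18 days remain.
Then January (31), February 2160 (29), March (31), April (30), May (31), June (30), July (31): 31 + 29 + 31 + 30 + 31 + 30 + 31 = 213 days.
August 1–11, 2160: 11 days.
Total: 18 + 213 + 11 = 242 days.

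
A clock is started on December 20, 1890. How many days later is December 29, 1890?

Within December 1890: 29 − 20 = 9 days.

9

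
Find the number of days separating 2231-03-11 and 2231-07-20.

March 2231: 31 − 11 = 20 days remain.
Then April (30), May (31), June (30): 30 + 31 + 30 = 91 days.
July 1–20, 2231: 20 days.
Total: 20 + 91 + 20 = 131 days.

131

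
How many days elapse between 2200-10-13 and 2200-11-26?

October 2200: 31 − 13 = 18 days remain.
November 1–26, 2200: 26 days.
Total: 18 + 26 = 44 days.

44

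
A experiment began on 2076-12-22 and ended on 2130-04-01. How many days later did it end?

From December 22, 2076 to December 22, 2129: 53 years, of which 12 contain a Feb 29 — 41×365 + 12×366 = 19357 days.
(2100 is not a leap year (divisible by 100 but not 400).)
December 2129: 31 − 22 = 9 days remain.
Then January (31), February 2130 (28), March (31): 31 + 28 + 31 = 90 days.
April 1, 2130: 1 day.
Residual: 100 days.
Total: 19457 days.

19457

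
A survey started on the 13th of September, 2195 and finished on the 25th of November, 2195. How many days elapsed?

September 2195: 30 − 13 = 17 days remain.
Then October (31): 31 days.
November 1–25, 2195: 25 days.
Total: 17 + 31 + 25 = 73 days.

73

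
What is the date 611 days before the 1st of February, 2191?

the 31st of May, 2189

Count 611 days before February 1, 2191:
Day-of-year of May 31, 2189: 151.
Day-of-year of February 1, 2191: 32.
2189 has 365 days, so 365 − 151 = 214 days remain in 2189.
Full years: 2190: 365. Sum = 365.
Total: 214 + 365 + 32 = 611 days.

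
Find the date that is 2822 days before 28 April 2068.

6 August 2060

Count 2822 days before April 28, 2068:
From August 6, 2060 to August 6, 2067: 7 years, of which 1 contains a Feb 29 — 6×365 + 1×366 = 2556 days.
August 2067: 31 − 6 = 25 days remain.
Then September (30), October (31), November (30), December (31), January (31), February 2068 (29), March (31): 30 + 31 + 30 + 31 + 31 + 29 + 31 = 213 days.
April 1–28, 2068: 28 days.
Residual: 266 days.
Total: 2822 days.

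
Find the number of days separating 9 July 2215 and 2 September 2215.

July 2215: 31 − 9 = 22 days remain.
Then August (31): 31 days.
September 1–2, 2215: 2 days.
Total: 22 + 31 + 2 = 55 days.

55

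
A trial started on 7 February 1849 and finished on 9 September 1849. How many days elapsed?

214

February 1849: 28 − 7 = 21 days remain (1849 is not a leap year, so February has 28 days).
Then March (31), April (30), May (31), June (30), July (31), August (31): 31 + 30 + 31 + 30 + 31 + 31 = 184 days.
September 1–9, 1849: 9 days.
Total: 21 + 184 + 9 = 214 days.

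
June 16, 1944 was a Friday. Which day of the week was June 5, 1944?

Monday

Count forward from the earlier date (June 5, 1944) to the later (June 16, 1944):
Within June 1944: 16 − 5 = 11 days.
11 mod 7 = 4, so 4 days before Friday is Monday.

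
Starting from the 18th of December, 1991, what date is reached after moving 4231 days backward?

the 18th of May, 1980

Count 4231 days before December 18, 1991:
Day-of-year of May 18, 1980: 139.
Day-of-year of December 18, 1991: 352.
1980 has 366 days, so 366 − 139 = 227 days remain in 1980.
Full years 1981–1990: 8 common + 2 leap = 8×365 + 2×366 = 3652 days.
Total: 227 + 3652 + 352 = 4231 days.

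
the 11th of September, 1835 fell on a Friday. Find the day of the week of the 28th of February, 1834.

Friday

Count forward from the earlier date (February 28, 1834) to the later (September 11, 1835):
Day-of-year of February 28, 1834: 59.
Day-of-year of September 11, 1835: 254.
1834 has 365 days, so 365 − 59 = 306 days remain in 1834.
Total: 306 + 254 = 560 days.
560 is a multiple of 7, so the 28th of February, 1834 falls on the same weekday: Friday.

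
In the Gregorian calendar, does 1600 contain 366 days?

Yes

1600 is a leap year (divisible by 400).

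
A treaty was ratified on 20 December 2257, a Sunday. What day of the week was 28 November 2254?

Count forward from the earlier date (November 28, 2254) to the later (December 20, 2257):
November 28, 2254 → November 28, 2255: 365 days.
November 28, 2255 → November 28, 2256: 366 days (2256 is a leap year).
November 28, 2256 → November 28, 2257: 365 days.
November 2257: 30 − 28 = 2 days remain.
December 1–20, 2257: 20 days.
Residual: 22 days.
Total: 1118 days.
1118 mod 7 = 5, so 5 days before Sunday is Tuesday.

Tuesday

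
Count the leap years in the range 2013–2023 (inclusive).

2

Years divisible by 4 in [2013, 2023]: 2016, 2020.
No century exceptions apply. Count: 2.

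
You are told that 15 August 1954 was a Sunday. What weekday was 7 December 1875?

Count forward from the earlier date (December 7, 1875) to the later (August 15, 1954):
Day-of-year of December 7, 1875: 341.
Day-of-year of August 15, 1954: 227.
1875 has 365 days, so 365 − 341 = 24 days remain in 1875.
Full years 1876–1953: 59 common + 19 leap = 59×365 + 19×366 = 28489 days.
Total: 24 + 28489 + 227 = 28740 days.
28740 mod 7 = 5, so 5 days before Sunday is Tuesday.

Tuesday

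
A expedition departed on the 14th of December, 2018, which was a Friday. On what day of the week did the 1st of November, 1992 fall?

Count forward from the earlier date (November 1, 1992) to the later (December 14, 2018):
Day-of-year of November 1, 1992: 306.
Day-of-year of December 14, 2018: 348.
1992 has 366 days, so 366 − 306 = 60 days remain in 1992.
Full years 1993–2017: 19 common + 6 leap = 19×365 + 6×366 = 9131 days.
Total: 60 + 9131 + 348 = 9539 days.
9539 mod 7 = 5, so 5 days before Friday is Sunday.

Sunday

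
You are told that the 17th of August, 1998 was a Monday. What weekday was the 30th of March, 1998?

Count forward from the earlier date (March 30, 1998) to the later (August 17, 1998):
March 1998: 31 − 30 = 1 day remains.
Then April (30), May (31), June (30), July (31): 30 + 31 + 30 + 31 = 122 days.
August 1–17, 1998: 17 days.
Total: 1 + 122 + 17 = 140 days.
140 is a multiple of 7, so the 30th of March, 1998 falls on the same weekday: Monday.

Monday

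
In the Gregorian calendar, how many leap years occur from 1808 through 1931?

30

Years divisible by 4: 1808, 1812, …, 1928 — 31 in all.
Of these, 1900 is divisible by 100 but not 400, so not leap.
Leap years: 31 − 1 = 30.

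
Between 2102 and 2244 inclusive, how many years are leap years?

Years divisible by 4: 2104, 2108, …, 2244 — 36 in all.
Of these, 2200 is divisible by 100 but not 400, so not leap.
Leap years: 36 − 1 = 35.

35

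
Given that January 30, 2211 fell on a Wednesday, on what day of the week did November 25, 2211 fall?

January 2211: 31 − 30 = 1 day remains.
Then 9 full months totalling 273 days.
November 1–25, 2211: 25 days.
Total: 1 + 273 + 25 = 299 days.
299 mod 7 = 5, so 5 days after Wednesday is Monday.

Monday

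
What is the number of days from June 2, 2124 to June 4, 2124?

Within June 2124: 4 − 2 = 2 days.

2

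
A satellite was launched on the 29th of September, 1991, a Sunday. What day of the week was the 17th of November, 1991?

September 1991: 30 − 29 = 1 day remains.
Then October (31): 31 days.
November 1–17, 1991: 17 days.
Total: 1 + 31 + 17 = 49 days.
49 is a multiple of 7, so the 17th of November, 1991 falls on the same weekday: Sunday.

Sunday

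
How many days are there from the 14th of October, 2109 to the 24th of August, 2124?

5428

From October 14, 2109 to October 14, 2123: 14 years, of which 3 contain a Feb 29 — 11×365 + 3×366 = 5113 days.
October 2123: 31 − 14 = 17 days remain.
Then 9 full months totalling 274 days.
August 1–24, 2124: 24 days.
Residual: 315 days.
Total: 5428 days.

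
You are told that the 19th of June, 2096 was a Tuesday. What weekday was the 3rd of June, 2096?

Sunday

Count forward from the earlier date (June 3, 2096) to the later (June 19, 2096):
Within June 2096: 19 − 3 = 16 days.
16 mod 7 = 2, so 2 days before Tuesday is Sunday.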